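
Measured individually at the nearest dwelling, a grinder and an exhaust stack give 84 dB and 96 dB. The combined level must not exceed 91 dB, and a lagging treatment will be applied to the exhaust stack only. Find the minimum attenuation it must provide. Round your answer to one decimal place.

6.0 dB

The untreated sources together contribute 10^(84/10) = 2.512e+08, i.e. 84.00 dB.
The limit corresponds to 10^(91/10) = 1.259e+09; subtracting the fixed part leaves 1.008e+09 for the exhaust stack, i.e. 90.03 dB.
So the exhaust stack must be reduced from 96 to 90.03 dB: IL = 5.97 dB.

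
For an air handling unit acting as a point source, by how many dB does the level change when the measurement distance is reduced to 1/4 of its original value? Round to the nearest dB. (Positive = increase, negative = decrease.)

With spherical spreading the level changes by −20·log₁₀(r₂/r₁).
ΔL = −20·log₁₀(0.25) = +12.04 dB.

+12 dB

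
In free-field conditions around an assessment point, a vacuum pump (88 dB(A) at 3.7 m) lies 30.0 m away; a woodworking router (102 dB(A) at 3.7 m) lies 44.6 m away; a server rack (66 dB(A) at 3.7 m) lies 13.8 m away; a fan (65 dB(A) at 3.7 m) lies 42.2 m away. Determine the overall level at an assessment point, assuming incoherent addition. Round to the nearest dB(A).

81 dB(A)

First find each source's level at the receiver (point-source: −20·log₁₀(r/r_ref)), then combine on an intensity basis.
vacuum pump: 88 − 20·log₁₀(30.0/3.7) = 88 − 18.18 = 69.82 dB(A).
woodworking router: 102 − 20·log₁₀(44.6/3.7) = 102 − 21.62 = 80.38 dB(A).
server rack: 66 − 20·log₁₀(13.8/3.7) = 66 − 11.43 = 54.57 dB(A).
fan: 65 − 20·log₁₀(42.2/3.7) = 65 − 21.14 = 43.86 dB(A).
Σ 10^(L/10) = 1.190e+08 → L_total = 10·log₁₀(1.190e+08) = 80.75 dB(A).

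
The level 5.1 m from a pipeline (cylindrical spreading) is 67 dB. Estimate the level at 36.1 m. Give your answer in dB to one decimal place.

58.5 dB

Cylindrical spreading from a line source gives a 10·log₁₀(r₂/r₁) drop.
L₂ = 67 − 10·log₁₀(36.1/5.1) = 67 − 8.499 = 58.50 dB.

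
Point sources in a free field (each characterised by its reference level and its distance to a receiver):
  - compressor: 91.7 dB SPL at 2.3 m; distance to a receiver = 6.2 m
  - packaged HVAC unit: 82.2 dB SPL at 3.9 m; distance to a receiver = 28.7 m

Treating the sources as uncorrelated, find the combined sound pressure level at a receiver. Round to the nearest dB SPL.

83 dB SPL

First find each source's level at the receiver (point-source: −20·log₁₀(r/r_ref)), then combine on an intensity basis.
compressor: 91.7 − 20·log₁₀(6.2/2.3) = 91.7 − 8.61 = 83.09 dB SPL.
packaged HVAC unit: 82.2 − 20·log₁₀(28.7/3.9) = 82.2 − 17.34 = 64.86 dB SPL.
Σ 10^(L/10) = 2.066e+08 → L_total = 10·log₁₀(2.066e+08) = 83.15 dB SPL.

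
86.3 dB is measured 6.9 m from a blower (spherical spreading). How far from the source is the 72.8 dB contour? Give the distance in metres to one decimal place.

32.6 m

The 13.5 dB drop corresponds to a distance ratio of 10^(13.5/20) for a point source.
r₂ = 6.9·10^((86.3−72.8)/20) = 6.9·10^(13.5/20) = 32.65 m.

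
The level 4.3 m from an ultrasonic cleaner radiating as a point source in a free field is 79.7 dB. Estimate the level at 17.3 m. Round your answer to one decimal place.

Spherical spreading from a point source gives a 20·log₁₀(r₂/r₁) drop.
L₂ = 79.7 − 20·log₁₀(17.3/4.3) = 79.7 − 12.092 = 67.61 dB.

67.6 dB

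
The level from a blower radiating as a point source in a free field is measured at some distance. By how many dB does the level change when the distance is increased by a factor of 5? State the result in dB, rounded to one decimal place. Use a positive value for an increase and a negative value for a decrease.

-14.0 dB

Point-source spreading: ΔL = −20·log₁₀(r₂/r₁).
ΔL = −20·log₁₀(5) = -13.98 dB.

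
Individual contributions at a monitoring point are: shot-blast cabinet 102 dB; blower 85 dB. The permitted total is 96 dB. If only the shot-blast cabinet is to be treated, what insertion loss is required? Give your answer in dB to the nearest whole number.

6 dB

Everything except the shot-blast cabinet sums to 10^(85/10) = 3.162e+08 in linear terms, 85.00 dB.
To meet 96 dB overall, the treated shot-blast cabinet may contribute at most 10^(96/10) − 3.162e+08 = 3.665e+09, i.e. 95.64 dB.
So the shot-blast cabinet must be reduced from 102 to 95.64 dB: IL = 6.36 dB.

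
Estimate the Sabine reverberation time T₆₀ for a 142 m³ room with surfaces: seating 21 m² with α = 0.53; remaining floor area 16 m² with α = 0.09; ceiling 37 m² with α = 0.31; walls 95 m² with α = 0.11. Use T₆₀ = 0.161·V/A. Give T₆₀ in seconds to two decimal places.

A = Σ Sᵢαᵢ = 21·0.53 + 16·0.09 + 37·0.31 + 95·0.11 = 34.49 m².
T₆₀ = 0.161 × 142 / 34.49 = 0.663 s.

0.66 s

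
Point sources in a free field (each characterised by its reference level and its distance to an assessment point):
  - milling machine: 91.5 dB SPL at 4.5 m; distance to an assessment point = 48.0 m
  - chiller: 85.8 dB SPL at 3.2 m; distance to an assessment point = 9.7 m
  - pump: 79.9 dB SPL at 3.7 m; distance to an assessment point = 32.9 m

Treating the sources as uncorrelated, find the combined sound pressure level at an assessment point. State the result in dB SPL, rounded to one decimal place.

77.4 dB SPL

First find each source's level at the receiver (point-source: −20·log₁₀(r/r_ref)), then combine on an intensity basis.
milling machine: 91.5 − 20·log₁₀(48.0/4.5) = 91.5 − 20.56 = 70.94 dB SPL.
chiller: 85.8 − 20·log₁₀(9.7/3.2) = 85.8 − 9.63 = 76.17 dB SPL.
pump: 79.9 − 20·log₁₀(32.9/3.7) = 79.9 − 18.98 = 60.92 dB SPL.
Σ 10^(L/10) = 5.503e+07 → L_total = 10·log₁₀(5.503e+07) = 77.41 dB SPL.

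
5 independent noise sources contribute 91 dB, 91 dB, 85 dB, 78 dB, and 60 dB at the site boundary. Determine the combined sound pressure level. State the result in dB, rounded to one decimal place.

Incoherent sources combine by intensity addition: L_total = 10·log₁₀(Σ 10^(L_i/10)).
Σ 10^(L/10) = 10^(91/10) + 10^(91/10) + 10^(85/10) + 10^(78/10) + 10^(60/10) = 2.898e+09.
L_total = 10·log₁₀(2.898e+09) = 94.62 dB.

94.6 dB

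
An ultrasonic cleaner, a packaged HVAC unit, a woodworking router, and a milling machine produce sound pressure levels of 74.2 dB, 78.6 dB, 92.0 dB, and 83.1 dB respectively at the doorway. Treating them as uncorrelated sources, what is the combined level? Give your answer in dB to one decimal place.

92.8 dB

Incoherent sources combine by intensity addition: L_total = 10·log₁₀(Σ 10^(L_i/10)).
Σ 10^(L/10) = 10^(74.2/10) + 10^(78.6/10) + 10^(92.0/10) + 10^(83.1/10) = 1.888e+09.
L_total = 10·log₁₀(1.888e+09) = 92.76 dB.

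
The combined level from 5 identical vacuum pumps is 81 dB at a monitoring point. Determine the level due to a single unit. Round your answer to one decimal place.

5 equal contributions raise the level by 10·log₁₀ 5 = 6.990 dB, so each unit alone gives 81 − 6.990.

74.0 dB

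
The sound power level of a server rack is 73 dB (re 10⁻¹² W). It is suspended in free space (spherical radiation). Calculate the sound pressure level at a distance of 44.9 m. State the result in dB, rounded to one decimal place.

29.0 dB

Free-field spherical radiation: L_p = L_w − 10·log₁₀(4π·r²), r = 44.9 m.
4π·r² = 2.533e+04 m², 10·log₁₀ of that is 44.037 dB.
L_p = 73 − 44.037 = 28.96 dB.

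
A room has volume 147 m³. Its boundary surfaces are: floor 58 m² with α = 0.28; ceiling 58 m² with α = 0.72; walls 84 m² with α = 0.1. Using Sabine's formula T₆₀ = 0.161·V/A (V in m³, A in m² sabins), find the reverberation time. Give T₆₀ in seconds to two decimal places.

Summing Sᵢαᵢ: 58·0.28 + 58·0.72 + 84·0.1 = 66.40 m².
T₆₀ = 0.161 × 147 / 66.40 = 0.356 s.

0.36 s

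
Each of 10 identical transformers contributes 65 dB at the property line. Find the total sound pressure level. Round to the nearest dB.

With 10 equal, uncorrelated contributions the intensity is 10× that of one unit, giving a rise of 10·log₁₀ 10.
L_total = 65 + 10·log₁₀(10) = 65 + 10.000 = 75.00 dB.

75 dB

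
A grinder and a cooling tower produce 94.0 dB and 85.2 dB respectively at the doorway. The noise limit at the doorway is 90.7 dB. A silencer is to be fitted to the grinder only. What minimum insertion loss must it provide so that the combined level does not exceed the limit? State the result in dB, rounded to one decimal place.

Everything except the grinder sums to 10^(85.2/10) = 3.311e+08 in linear terms, 85.20 dB.
The limit corresponds to 10^(90.7/10) = 1.175e+09; subtracting the fixed part leaves 8.438e+08 for the grinder, i.e. 89.26 dB.
So the grinder must be reduced from 94.0 to 89.26 dB: IL = 4.74 dB.

4.7 dB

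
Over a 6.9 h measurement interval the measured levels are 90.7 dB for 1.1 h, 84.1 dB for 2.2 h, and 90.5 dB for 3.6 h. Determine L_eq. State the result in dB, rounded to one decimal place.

89.3 dB

L_eq = 10·log₁₀[(1/T)·Σ tᵢ·10^(Lᵢ/10)] with T = 6.9 h.
Σ tᵢ·10^(Lᵢ/10) = 1.1·10^(90.7/10) + 2.2·10^(84.1/10) + 3.6·10^(90.5/10) = 5.897e+09.
L_eq = 10·log₁₀(5.897e+09/6.9) = 89.32 dB.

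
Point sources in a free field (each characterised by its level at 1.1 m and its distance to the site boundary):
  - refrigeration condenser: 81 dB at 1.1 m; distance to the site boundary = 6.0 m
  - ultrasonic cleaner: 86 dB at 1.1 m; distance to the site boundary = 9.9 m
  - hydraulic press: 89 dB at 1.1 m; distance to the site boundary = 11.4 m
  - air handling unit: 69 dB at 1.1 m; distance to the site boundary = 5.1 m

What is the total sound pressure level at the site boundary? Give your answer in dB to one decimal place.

Apply inverse-square spreading to bring every level to the receiver, then sum 10^(L/10).
refrigeration condenser: 81 − 20·log₁₀(6.0/1.1) = 81 − 14.74 = 66.26 dB.
ultrasonic cleaner: 86 − 20·log₁₀(9.9/1.1) = 86 − 19.08 = 66.92 dB.
hydraulic press: 89 − 20·log₁₀(11.4/1.1) = 89 − 20.31 = 68.69 dB.
air handling unit: 69 − 20·log₁₀(5.1/1.1) = 69 − 13.32 = 55.68 dB.
Σ 10^(L/10) = 1.691e+07 → L_total = 10·log₁₀(1.691e+07) = 72.28 dB.

72.3 dB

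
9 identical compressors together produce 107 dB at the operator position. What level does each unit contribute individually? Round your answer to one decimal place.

97.5 dB

Dividing the total intensity by 9 lowers the level by 10·log₁₀ 9 = 9.542 dB: L₁ = 107 − 9.542.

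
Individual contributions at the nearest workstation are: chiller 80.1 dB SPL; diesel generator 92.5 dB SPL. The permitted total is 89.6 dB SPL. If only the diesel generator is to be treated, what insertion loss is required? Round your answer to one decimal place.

3.4 dB

The untreated sources together contribute 10^(80.1/10) = 1.023e+08, i.e. 80.10 dB SPL.
To meet 89.6 dB SPL overall, the treated diesel generator may contribute at most 10^(89.6/10) − 1.023e+08 = 8.097e+08, i.e. 89.08 dB SPL.
Required insertion loss = 92.5 − 89.08 = 3.42 dB.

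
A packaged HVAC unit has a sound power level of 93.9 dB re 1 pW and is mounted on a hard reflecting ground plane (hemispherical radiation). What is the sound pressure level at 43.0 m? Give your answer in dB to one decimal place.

53.2 dB

The power spreads over a hemisphere of area 2π·r², so L_p = L_w − 10·log₁₀(2π·r²).
2π·r² = 1.162e+04 m², 10·log₁₀ of that is 40.651 dB.
L_p = 93.9 − 40.651 = 53.25 dB.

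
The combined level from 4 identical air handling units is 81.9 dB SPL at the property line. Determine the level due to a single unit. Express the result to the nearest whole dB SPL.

For N identical incoherent sources L_total = L₁ + 10·log₁₀ N, so L₁ = 81.9 − 10·log₁₀(4) = 81.9 − 6.021.

76 dB SPL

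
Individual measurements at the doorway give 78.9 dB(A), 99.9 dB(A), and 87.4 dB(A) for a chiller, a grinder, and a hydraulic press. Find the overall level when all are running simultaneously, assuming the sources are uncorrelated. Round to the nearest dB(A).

Incoherent sources combine by intensity addition: L_total = 10·log₁₀(Σ 10^(L_i/10)).
Σ 10^(L/10) = 10^(78.9/10) + 10^(99.9/10) + 10^(87.4/10) = 1.040e+10.
L_total = 10·log₁₀(1.040e+10) = 100.17 dB(A).

100 dB(A)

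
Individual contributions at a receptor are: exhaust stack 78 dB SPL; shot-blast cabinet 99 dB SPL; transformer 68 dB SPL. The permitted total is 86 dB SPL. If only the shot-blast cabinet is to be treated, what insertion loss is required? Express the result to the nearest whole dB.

Everything except the shot-blast cabinet sums to 10^(78/10) + 10^(68/10) = 6.941e+07 in linear terms, 78.41 dB SPL.
The limit corresponds to 10^(86/10) = 3.981e+08; subtracting the fixed part leaves 3.287e+08 for the shot-blast cabinet, i.e. 85.17 dB SPL.
So the shot-blast cabinet must be reduced from 99 to 85.17 dB SPL: IL = 13.83 dB.

14 dB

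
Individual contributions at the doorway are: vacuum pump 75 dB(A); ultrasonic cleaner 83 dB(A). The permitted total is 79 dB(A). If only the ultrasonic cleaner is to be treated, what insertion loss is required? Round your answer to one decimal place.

Everything except the ultrasonic cleaner sums to 10^(75/10) = 3.162e+07 in linear terms, 75.00 dB(A).
The limit corresponds to 10^(79/10) = 7.943e+07; subtracting the fixed part leaves 4.781e+07 for the ultrasonic cleaner, i.e. 76.80 dB(A).
Required insertion loss = 83 − 76.80 = 6.20 dB.

6.2 dB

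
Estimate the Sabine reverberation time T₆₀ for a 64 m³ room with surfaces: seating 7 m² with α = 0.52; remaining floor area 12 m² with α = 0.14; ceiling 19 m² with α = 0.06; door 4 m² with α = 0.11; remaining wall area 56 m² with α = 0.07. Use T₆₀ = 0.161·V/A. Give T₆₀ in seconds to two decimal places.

0.95 s

Summing Sᵢαᵢ: 7·0.52 + 12·0.14 + 19·0.06 + 4·0.11 + 56·0.07 = 10.82 m².
T₆₀ = 0.161 × 64 / 10.82 = 0.952 s.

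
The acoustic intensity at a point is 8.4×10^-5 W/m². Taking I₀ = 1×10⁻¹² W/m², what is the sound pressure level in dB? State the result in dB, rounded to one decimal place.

L = 10·log₁₀(I/I₀) = 10·log₁₀(8.4×10^-5/10⁻¹²) = 10·log₁₀(8.4×10^7).
L = 10·(0.9243 + 7) = 79.24 dB.

79.2 dB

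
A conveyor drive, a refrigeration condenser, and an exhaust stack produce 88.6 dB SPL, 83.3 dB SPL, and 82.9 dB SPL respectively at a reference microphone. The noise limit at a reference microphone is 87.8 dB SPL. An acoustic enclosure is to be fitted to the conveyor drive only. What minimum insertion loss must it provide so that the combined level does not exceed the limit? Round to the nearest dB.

The untreated sources together contribute 10^(83.3/10) + 10^(82.9/10) = 4.088e+08, i.e. 86.11 dB SPL.
The limit corresponds to 10^(87.8/10) = 6.026e+08; subtracting the fixed part leaves 1.938e+08 for the conveyor drive, i.e. 82.87 dB SPL.
So the conveyor drive must be reduced from 88.6 to 82.87 dB SPL: IL = 5.73 dB.

6 dB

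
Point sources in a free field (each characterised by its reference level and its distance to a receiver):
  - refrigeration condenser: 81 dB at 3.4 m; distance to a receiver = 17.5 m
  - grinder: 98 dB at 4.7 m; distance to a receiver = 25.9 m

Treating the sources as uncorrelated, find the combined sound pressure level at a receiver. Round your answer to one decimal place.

83.3 dB

Propagate each source to the receiver with L = L_ref − 20·log₁₀(r/r_ref), then add intensities.
refrigeration condenser: 81 − 20·log₁₀(17.5/3.4) = 81 − 14.23 = 66.77 dB.
grinder: 98 − 20·log₁₀(25.9/4.7) = 98 − 14.82 = 83.18 dB.
Σ 10^(L/10) = 2.125e+08 → L_total = 10·log₁₀(2.125e+08) = 83.27 dB.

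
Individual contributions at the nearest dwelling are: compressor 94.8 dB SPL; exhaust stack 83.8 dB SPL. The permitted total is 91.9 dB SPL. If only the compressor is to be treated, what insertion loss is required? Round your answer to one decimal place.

Fixed contribution from the other source: Σ 10^(L/10) = 10^(83.8/10) = 2.399e+08 (83.80 dB SPL).
To meet 91.9 dB SPL overall, the treated compressor may contribute at most 10^(91.9/10) − 2.399e+08 = 1.309e+09, i.e. 91.17 dB SPL.
So the compressor must be reduced from 94.8 to 91.17 dB SPL: IL = 3.63 dB.

3.6 dB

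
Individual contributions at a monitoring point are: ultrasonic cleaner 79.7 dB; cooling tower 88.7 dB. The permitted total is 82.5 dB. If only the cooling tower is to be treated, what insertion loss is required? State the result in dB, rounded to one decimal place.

9.4 dB

Everything except the cooling tower sums to 10^(79.7/10) = 9.333e+07 in linear terms, 79.70 dB.
To meet 82.5 dB overall, the treated cooling tower may contribute at most 10^(82.5/10) − 9.333e+07 = 8.450e+07, i.e. 79.27 dB.
So the cooling tower must be reduced from 88.7 to 79.27 dB: IL = 9.43 dB.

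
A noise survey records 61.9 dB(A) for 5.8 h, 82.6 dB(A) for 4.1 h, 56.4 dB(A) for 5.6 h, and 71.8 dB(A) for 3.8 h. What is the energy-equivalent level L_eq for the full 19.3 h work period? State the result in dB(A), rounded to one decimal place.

L_eq = 10·log₁₀[(1/T)·Σ tᵢ·10^(Lᵢ/10)] with T = 19.3 h.
Σ tᵢ·10^(Lᵢ/10) = 5.8·10^(61.9/10) + 4.1·10^(82.6/10) + 5.6·10^(56.4/10) + 3.8·10^(71.8/10) = 8.150e+08.
L_eq = 10·log₁₀(8.150e+08/19.3) = 76.26 dB(A).

76.3 dB(A)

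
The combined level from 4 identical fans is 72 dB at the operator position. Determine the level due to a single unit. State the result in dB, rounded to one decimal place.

For N identical incoherent sources L_total = L₁ + 10·log₁₀ N, so L₁ = 72 − 10·log₁₀(4) = 72 − 6.021.

66.0 dB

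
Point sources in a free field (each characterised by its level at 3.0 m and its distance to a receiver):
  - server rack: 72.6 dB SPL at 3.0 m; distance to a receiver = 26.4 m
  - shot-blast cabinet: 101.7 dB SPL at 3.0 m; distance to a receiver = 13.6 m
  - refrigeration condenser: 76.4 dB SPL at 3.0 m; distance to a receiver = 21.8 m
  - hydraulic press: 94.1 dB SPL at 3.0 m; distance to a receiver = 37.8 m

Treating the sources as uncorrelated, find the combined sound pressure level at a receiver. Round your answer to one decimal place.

88.7 dB SPL

First find each source's level at the receiver (point-source: −20·log₁₀(r/r_ref)), then combine on an intensity basis.
server rack: 72.6 − 20·log₁₀(26.4/3.0) = 72.6 − 18.89 = 53.71 dB SPL.
shot-blast cabinet: 101.7 − 20·log₁₀(13.6/3.0) = 101.7 − 13.13 = 88.57 dB SPL.
refrigeration condenser: 76.4 − 20·log₁₀(21.8/3.0) = 76.4 − 17.23 = 59.17 dB SPL.
hydraulic press: 94.1 − 20·log₁₀(37.8/3.0) = 94.1 − 22.01 = 72.09 dB SPL.
Σ 10^(L/10) = 7.370e+08 → L_total = 10·log₁₀(7.370e+08) = 88.67 dB SPL.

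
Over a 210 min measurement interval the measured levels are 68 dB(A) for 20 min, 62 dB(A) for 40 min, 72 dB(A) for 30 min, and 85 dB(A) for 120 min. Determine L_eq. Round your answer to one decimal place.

L_eq = 10·log₁₀[(1/T)·Σ tᵢ·10^(Lᵢ/10)] with T = 210 min.
Σ tᵢ·10^(Lᵢ/10) = 20·10^(68/10) + 40·10^(62/10) + 30·10^(72/10) + 120·10^(85/10) = 3.861e+10.
L_eq = 10·log₁₀(3.861e+10/210) = 82.65 dB(A).

82.6 dB(A)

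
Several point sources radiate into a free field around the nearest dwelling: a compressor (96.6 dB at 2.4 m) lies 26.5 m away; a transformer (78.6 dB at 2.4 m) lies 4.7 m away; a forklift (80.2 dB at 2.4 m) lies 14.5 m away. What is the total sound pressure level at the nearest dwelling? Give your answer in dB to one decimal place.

Apply inverse-square spreading to bring every level to the receiver, then sum 10^(L/10).
compressor: 96.6 − 20·log₁₀(26.5/2.4) = 96.6 − 20.86 = 75.74 dB.
transformer: 78.6 − 20·log₁₀(4.7/2.4) = 78.6 − 5.84 = 72.76 dB.
forklift: 80.2 − 20·log₁₀(14.5/2.4) = 80.2 − 15.62 = 64.58 dB.
Σ 10^(L/10) = 5.925e+07 → L_total = 10·log₁₀(5.925e+07) = 77.73 dB.

77.7 dB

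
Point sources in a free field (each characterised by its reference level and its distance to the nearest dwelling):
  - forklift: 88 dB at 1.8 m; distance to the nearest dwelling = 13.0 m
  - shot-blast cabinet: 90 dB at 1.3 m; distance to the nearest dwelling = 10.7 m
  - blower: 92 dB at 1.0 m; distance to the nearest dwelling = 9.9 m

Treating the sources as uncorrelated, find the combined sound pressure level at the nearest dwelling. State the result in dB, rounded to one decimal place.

Propagate each source to the receiver with L = L_ref − 20·log₁₀(r/r_ref), then add intensities.
forklift: 88 − 20·log₁₀(13.0/1.8) = 88 − 17.17 = 70.83 dB.
shot-blast cabinet: 90 − 20·log₁₀(10.7/1.3) = 90 − 18.31 = 71.69 dB.
blower: 92 − 20·log₁₀(9.9/1.0) = 92 − 19.91 = 72.09 dB.
Σ 10^(L/10) = 4.303e+07 → L_total = 10·log₁₀(4.303e+07) = 76.34 dB.

76.3 dB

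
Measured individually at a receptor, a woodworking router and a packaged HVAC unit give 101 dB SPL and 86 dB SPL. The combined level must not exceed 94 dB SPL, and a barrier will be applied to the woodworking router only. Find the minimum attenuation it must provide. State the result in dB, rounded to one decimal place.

The untreated sources together contribute 10^(86/10) = 3.981e+08, i.e. 86.00 dB SPL.
The limit corresponds to 10^(94/10) = 2.512e+09; subtracting the fixed part leaves 2.114e+09 for the woodworking router, i.e. 93.25 dB SPL.
Required insertion loss = 101 − 93.25 = 7.75 dB.

7.7 dB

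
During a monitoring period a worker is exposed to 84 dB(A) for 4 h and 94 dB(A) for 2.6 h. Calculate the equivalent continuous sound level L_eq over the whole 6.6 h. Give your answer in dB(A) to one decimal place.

Weight each interval's intensity by its duration and average over T = 6.6 h:
Σ tᵢ·10^(Lᵢ/10) = 4·10^(84/10) + 2.6·10^(94/10) = 7.536e+09.
L_eq = 10·log₁₀(7.536e+09/6.6) = 90.58 dB(A).

90.6 dB(A)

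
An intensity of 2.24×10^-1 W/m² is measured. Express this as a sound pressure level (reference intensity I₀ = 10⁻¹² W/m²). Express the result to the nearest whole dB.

L = 10·log₁₀(I/I₀) = 10·log₁₀(2.24×10^-1/10⁻¹²) = 10·log₁₀(2.24×10^11).
L = 10·(0.3502 + 11) = 113.50 dB.

114 dB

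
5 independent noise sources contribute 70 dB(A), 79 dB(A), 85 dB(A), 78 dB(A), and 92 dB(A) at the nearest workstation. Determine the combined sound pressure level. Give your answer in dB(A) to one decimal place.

93.1 dB(A)

Incoherent sources combine by intensity addition: L_total = 10·log₁₀(Σ 10^(L_i/10)).
Σ 10^(L/10) = 10^(70/10) + 10^(79/10) + 10^(85/10) + 10^(78/10) + 10^(92/10) = 2.054e+09.
L_total = 10·log₁₀(2.054e+09) = 93.13 dB(A).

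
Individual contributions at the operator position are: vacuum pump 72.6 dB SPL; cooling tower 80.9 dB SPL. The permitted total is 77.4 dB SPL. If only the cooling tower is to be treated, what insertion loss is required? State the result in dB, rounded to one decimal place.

Fixed contribution from the other source: Σ 10^(L/10) = 10^(72.6/10) = 1.820e+07 (72.60 dB SPL).
To meet 77.4 dB SPL overall, the treated cooling tower may contribute at most 10^(77.4/10) − 1.820e+07 = 3.676e+07, i.e. 75.65 dB SPL.
So the cooling tower must be reduced from 80.9 to 75.65 dB SPL: IL = 5.25 dB.

5.2 dB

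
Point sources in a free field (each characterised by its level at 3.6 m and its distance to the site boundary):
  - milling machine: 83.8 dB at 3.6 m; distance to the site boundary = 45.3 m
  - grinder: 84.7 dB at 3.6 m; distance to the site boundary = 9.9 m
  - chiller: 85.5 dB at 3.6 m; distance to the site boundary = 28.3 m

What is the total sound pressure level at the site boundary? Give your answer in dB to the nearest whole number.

First find each source's level at the receiver (point-source: −20·log₁₀(r/r_ref)), then combine on an intensity basis.
milling machine: 83.8 − 20·log₁₀(45.3/3.6) = 83.8 − 22.00 = 61.80 dB.
grinder: 84.7 − 20·log₁₀(9.9/3.6) = 84.7 − 8.79 = 75.91 dB.
chiller: 85.5 − 20·log₁₀(28.3/3.6) = 85.5 − 17.91 = 67.59 dB.
Σ 10^(L/10) = 4.628e+07 → L_total = 10·log₁₀(4.628e+07) = 76.65 dB.

77 dB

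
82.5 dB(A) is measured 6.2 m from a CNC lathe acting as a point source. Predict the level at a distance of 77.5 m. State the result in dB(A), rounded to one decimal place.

60.6 dB(A)

Spherical spreading from a point source gives a 20·log₁₀(r₂/r₁) drop.
L₂ = 82.5 − 20·log₁₀(77.5/6.2) = 82.5 − 21.938 = 60.56 dB(A).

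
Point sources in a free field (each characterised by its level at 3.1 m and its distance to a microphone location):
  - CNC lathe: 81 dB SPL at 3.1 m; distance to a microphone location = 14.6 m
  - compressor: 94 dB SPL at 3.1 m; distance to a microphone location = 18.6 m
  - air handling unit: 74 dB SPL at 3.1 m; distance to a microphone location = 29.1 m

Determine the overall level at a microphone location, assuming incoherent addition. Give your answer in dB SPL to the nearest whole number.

79 dB SPL

Apply inverse-square spreading to bring every level to the receiver, then sum 10^(L/10).
CNC lathe: 81 − 20·log₁₀(14.6/3.1) = 81 − 13.46 = 67.54 dB SPL.
compressor: 94 − 20·log₁₀(18.6/3.1) = 94 − 15.56 = 78.44 dB SPL.
air handling unit: 74 − 20·log₁₀(29.1/3.1) = 74 − 19.45 = 54.55 dB SPL.
Σ 10^(L/10) = 7.574e+07 → L_total = 10·log₁₀(7.574e+07) = 78.79 dB SPL.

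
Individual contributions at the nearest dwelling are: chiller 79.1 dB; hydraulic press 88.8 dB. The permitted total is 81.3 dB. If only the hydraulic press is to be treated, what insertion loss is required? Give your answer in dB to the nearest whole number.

12 dB

Fixed contribution from the other source: Σ 10^(L/10) = 10^(79.1/10) = 8.128e+07 (79.10 dB).
The limit corresponds to 10^(81.3/10) = 1.349e+08; subtracting the fixed part leaves 5.361e+07 for the hydraulic press, i.e. 77.29 dB.
Required insertion loss = 88.8 − 77.29 = 11.51 dB.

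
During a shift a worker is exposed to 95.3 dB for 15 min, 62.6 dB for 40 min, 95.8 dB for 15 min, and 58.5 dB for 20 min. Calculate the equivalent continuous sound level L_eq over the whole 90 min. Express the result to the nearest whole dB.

91 dB

The energy average is taken in the linear domain: L_eq = 10·log₁₀[(Σ tᵢ·10^(Lᵢ/10))/T], T = 90 min.
Σ tᵢ·10^(Lᵢ/10) = 15·10^(95.3/10) + 40·10^(62.6/10) + 15·10^(95.8/10) + 20·10^(58.5/10) = 1.079e+11.
L_eq = 10·log₁₀(1.079e+11/90) = 90.79 dB.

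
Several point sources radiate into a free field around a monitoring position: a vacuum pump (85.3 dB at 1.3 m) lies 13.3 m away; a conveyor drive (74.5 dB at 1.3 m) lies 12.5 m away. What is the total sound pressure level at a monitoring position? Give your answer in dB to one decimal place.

65.5 dB

Apply inverse-square spreading to bring every level to the receiver, then sum 10^(L/10).
vacuum pump: 85.3 − 20·log₁₀(13.3/1.3) = 85.3 − 20.20 = 65.10 dB.
conveyor drive: 74.5 − 20·log₁₀(12.5/1.3) = 74.5 − 19.66 = 54.84 dB.
Σ 10^(L/10) = 3.542e+06 → L_total = 10·log₁₀(3.542e+06) = 65.49 dB.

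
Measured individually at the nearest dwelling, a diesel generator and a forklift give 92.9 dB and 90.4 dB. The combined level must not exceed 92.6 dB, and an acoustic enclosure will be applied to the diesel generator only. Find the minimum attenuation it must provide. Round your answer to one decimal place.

Everything except the diesel generator sums to 10^(90.4/10) = 1.096e+09 in linear terms, 90.40 dB.
The limit corresponds to 10^(92.6/10) = 1.820e+09; subtracting the fixed part leaves 7.232e+08 for the diesel generator, i.e. 88.59 dB.
So the diesel generator must be reduced from 92.9 to 88.59 dB: IL = 4.31 dB.

4.3 dB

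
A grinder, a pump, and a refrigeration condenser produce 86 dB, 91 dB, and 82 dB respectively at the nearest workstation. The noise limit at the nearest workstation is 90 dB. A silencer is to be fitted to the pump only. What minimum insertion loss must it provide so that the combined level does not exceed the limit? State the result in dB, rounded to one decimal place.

Everything except the pump sums to 10^(86/10) + 10^(82/10) = 5.566e+08 in linear terms, 87.46 dB.
The limit corresponds to 10^(90/10) = 1.000e+09; subtracting the fixed part leaves 4.434e+08 for the pump, i.e. 86.47 dB.
Required insertion loss = 91 − 86.47 = 4.53 dB.

4.5 dB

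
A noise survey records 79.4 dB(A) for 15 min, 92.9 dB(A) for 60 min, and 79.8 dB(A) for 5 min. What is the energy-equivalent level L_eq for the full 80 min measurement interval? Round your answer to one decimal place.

91.7 dB(A)

Weight each interval's intensity by its duration and average over T = 80 min:
Σ tᵢ·10^(Lᵢ/10) = 15·10^(79.4/10) + 60·10^(92.9/10) + 5·10^(79.8/10) = 1.188e+11.
L_eq = 10·log₁₀(1.188e+11/80) = 91.72 dB(A).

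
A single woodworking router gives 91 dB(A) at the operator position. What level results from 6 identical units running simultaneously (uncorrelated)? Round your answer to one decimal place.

N identical incoherent sources raise the level by 10·log₁₀ N.
L_total = 91 + 10·log₁₀(6) = 91 + 7.782 = 98.78 dB(A).

98.8 dB(A)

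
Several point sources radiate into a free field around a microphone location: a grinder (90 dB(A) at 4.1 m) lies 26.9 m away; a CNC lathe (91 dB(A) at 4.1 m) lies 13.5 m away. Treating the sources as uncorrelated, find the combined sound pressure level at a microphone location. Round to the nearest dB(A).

First find each source's level at the receiver (point-source: −20·log₁₀(r/r_ref)), then combine on an intensity basis.
grinder: 90 − 20·log₁₀(26.9/4.1) = 90 − 16.34 = 73.66 dB(A).
CNC lathe: 91 − 20·log₁₀(13.5/4.1) = 91 − 10.35 = 80.65 dB(A).
Σ 10^(L/10) = 1.393e+08 → L_total = 10·log₁₀(1.393e+08) = 81.44 dB(A).

81 dB(A)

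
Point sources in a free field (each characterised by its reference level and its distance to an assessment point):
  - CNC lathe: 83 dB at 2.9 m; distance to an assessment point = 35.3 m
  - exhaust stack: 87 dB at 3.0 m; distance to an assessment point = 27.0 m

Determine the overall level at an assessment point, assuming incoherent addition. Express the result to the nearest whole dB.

69 dB

Apply inverse-square spreading to bring every level to the receiver, then sum 10^(L/10).
CNC lathe: 83 − 20·log₁₀(35.3/2.9) = 83 − 21.71 = 61.29 dB.
exhaust stack: 87 − 20·log₁₀(27.0/3.0) = 87 − 19.08 = 67.92 dB.
Σ 10^(L/10) = 7.534e+06 → L_total = 10·log₁₀(7.534e+06) = 68.77 dB.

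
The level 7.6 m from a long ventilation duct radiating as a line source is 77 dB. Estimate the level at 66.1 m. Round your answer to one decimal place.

67.6 dB

Line-source attenuation: ΔL = 10·log₁₀(r₂/r₁) = 10·log₁₀(66.1/7.6) = 9.394 dB.
L₂ = 77 − 10·log₁₀(66.1/7.6) = 77 − 9.394 = 67.61 dB.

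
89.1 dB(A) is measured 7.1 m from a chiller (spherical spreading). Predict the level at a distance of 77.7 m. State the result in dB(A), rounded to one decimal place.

Spherical spreading from a point source gives a 20·log₁₀(r₂/r₁) drop.
L₂ = 89.1 − 20·log₁₀(77.7/7.1) = 89.1 − 20.783 = 68.32 dB(A).

68.3 dB(A)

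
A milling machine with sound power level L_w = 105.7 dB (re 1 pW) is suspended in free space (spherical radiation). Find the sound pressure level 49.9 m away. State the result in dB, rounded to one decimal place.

The power spreads over a sphere of area 4π·r², so L_p = L_w − 10·log₁₀(4π·r²).
4π·r² = 3.129e+04 m², 10·log₁₀ of that is 44.954 dB.
L_p = 105.7 − 44.954 = 60.75 dB.

60.7 dB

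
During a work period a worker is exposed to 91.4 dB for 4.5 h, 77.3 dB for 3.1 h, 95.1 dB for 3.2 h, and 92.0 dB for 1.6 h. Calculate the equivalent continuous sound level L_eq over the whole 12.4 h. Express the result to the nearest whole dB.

92 dB

L_eq = 10·log₁₀[(1/T)·Σ tᵢ·10^(Lᵢ/10)] with T = 12.4 h.
Σ tᵢ·10^(Lᵢ/10) = 4.5·10^(91.4/10) + 3.1·10^(77.3/10) + 3.2·10^(95.1/10) + 1.6·10^(92.0/10) = 1.927e+10.
L_eq = 10·log₁₀(1.927e+10/12.4) = 91.91 dB.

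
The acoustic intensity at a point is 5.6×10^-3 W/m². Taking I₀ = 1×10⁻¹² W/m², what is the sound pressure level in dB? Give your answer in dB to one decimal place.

97.5 dB

L = 10·log₁₀(I/I₀) = 10·log₁₀(5.6×10^-3/10⁻¹²) = 10·log₁₀(5.6×10^9).
L = 10·(0.7482 + 9) = 97.48 dB.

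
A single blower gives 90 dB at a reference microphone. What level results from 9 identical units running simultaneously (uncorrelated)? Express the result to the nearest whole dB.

100 dB

With 9 equal, uncorrelated contributions the intensity is 9× that of one unit, giving a rise of 10·log₁₀ 9.
L_total = 90 + 10·log₁₀(9) = 90 + 9.542 = 99.54 dB.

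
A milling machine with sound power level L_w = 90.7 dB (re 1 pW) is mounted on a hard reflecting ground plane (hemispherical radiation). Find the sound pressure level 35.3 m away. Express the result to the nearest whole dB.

52 dB

L_p = L_w − 10·log₁₀(2π·r²) with r = 35.3 m.
2π·r² = 7829 m², 10·log₁₀ of that is 38.937 dB.
L_p = 90.7 − 38.937 = 51.76 dB.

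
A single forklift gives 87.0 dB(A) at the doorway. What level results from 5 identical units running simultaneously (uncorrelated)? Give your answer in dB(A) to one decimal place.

With 5 equal, uncorrelated contributions the intensity is 5× that of one unit, giving a rise of 10·log₁₀ 5.
L_total = 87.0 + 10·log₁₀(5) = 87.0 + 6.990 = 93.99 dB(A).

94.0 dB(A)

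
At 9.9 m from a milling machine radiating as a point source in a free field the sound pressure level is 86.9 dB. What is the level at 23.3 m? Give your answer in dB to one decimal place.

Spherical spreading from a point source gives a 20·log₁₀(r₂/r₁) drop.
L₂ = 86.9 − 20·log₁₀(23.3/9.9) = 86.9 − 7.434 = 79.47 dB.

79.5 dB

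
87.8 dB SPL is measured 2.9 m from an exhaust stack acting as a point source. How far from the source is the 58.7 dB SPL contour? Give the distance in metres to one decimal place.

For a point source L₁ − L₂ = 20·log₁₀(r₂/r₁), so r₂ = r₁·10^((L₁−L₂)/20).
r₂ = 2.9·10^((87.8−58.7)/20) = 2.9·10^(29.1/20) = 82.68 m.

82.7 m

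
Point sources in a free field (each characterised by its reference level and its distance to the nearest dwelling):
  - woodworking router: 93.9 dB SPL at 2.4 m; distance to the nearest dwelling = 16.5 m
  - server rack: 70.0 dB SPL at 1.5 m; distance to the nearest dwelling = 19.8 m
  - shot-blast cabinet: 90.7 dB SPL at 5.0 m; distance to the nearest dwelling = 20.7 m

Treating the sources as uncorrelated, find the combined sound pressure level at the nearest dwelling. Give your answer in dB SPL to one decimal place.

80.8 dB SPL

Propagate each source to the receiver with L = L_ref − 20·log₁₀(r/r_ref), then add intensities.
woodworking router: 93.9 − 20·log₁₀(16.5/2.4) = 93.9 − 16.75 = 77.15 dB SPL.
server rack: 70.0 − 20·log₁₀(19.8/1.5) = 70.0 − 22.41 = 47.59 dB SPL.
shot-blast cabinet: 90.7 − 20·log₁₀(20.7/5.0) = 90.7 − 12.34 = 78.36 dB SPL.
Σ 10^(L/10) = 1.205e+08 → L_total = 10·log₁₀(1.205e+08) = 80.81 dB SPL.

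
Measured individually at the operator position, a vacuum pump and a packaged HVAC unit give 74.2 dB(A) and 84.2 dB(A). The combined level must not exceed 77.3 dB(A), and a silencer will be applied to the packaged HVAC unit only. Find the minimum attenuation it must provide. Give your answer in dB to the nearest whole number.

Everything except the packaged HVAC unit sums to 10^(74.2/10) = 2.630e+07 in linear terms, 74.20 dB(A).
To meet 77.3 dB(A) overall, the treated packaged HVAC unit may contribute at most 10^(77.3/10) − 2.630e+07 = 2.740e+07, i.e. 74.38 dB(A).
So the packaged HVAC unit must be reduced from 84.2 to 74.38 dB(A): IL = 9.82 dB.

10 dB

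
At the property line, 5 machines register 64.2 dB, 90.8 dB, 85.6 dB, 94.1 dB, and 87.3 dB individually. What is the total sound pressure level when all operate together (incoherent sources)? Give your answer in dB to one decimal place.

96.7 dB

Incoherent sources combine by intensity addition: L_total = 10·log₁₀(Σ 10^(L_i/10)).
Σ 10^(L/10) = 10^(64.2/10) + 10^(90.8/10) + 10^(85.6/10) + 10^(94.1/10) + 10^(87.3/10) = 4.675e+09.
L_total = 10·log₁₀(4.675e+09) = 96.70 dB.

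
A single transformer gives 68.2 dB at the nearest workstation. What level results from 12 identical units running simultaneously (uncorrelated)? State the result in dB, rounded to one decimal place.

79.0 dB

L_total = L₁ + 10·log₁₀ N for N identical incoherent sources.
L_total = 68.2 + 10·log₁₀(12) = 68.2 + 10.792 = 78.99 dB.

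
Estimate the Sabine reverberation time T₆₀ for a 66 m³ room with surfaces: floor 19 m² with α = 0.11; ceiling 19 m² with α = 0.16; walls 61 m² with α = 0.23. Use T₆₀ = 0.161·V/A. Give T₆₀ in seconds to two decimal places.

0.55 s

A = Σ Sᵢαᵢ = 19·0.11 + 19·0.16 + 61·0.23 = 19.16 m².
T₆₀ = 0.161·V/A = 0.161·66/19.16 = 0.555 s.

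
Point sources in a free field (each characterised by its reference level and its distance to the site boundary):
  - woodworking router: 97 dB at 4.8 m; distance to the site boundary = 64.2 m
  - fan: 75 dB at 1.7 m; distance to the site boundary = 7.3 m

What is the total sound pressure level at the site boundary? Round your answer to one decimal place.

74.7 dB

First find each source's level at the receiver (point-source: −20·log₁₀(r/r_ref)), then combine on an intensity basis.
woodworking router: 97 − 20·log₁₀(64.2/4.8) = 97 − 22.53 = 74.47 dB.
fan: 75 − 20·log₁₀(7.3/1.7) = 75 − 12.66 = 62.34 dB.
Σ 10^(L/10) = 2.973e+07 → L_total = 10·log₁₀(2.973e+07) = 74.73 dB.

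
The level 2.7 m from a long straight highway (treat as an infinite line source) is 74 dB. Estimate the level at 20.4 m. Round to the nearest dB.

Line-source attenuation: ΔL = 10·log₁₀(r₂/r₁) = 10·log₁₀(20.4/2.7) = 8.783 dB.
L₂ = 74 − 10·log₁₀(20.4/2.7) = 74 − 8.783 = 65.22 dB.

65 dB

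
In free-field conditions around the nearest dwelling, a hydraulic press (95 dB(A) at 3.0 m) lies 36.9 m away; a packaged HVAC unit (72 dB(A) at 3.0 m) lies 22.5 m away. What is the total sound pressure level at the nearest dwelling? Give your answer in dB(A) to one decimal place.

First find each source's level at the receiver (point-source: −20·log₁₀(r/r_ref)), then combine on an intensity basis.
hydraulic press: 95 − 20·log₁₀(36.9/3.0) = 95 − 21.80 = 73.20 dB(A).
packaged HVAC unit: 72 − 20·log₁₀(22.5/3.0) = 72 − 17.50 = 54.50 dB(A).
Σ 10^(L/10) = 2.118e+07 → L_total = 10·log₁₀(2.118e+07) = 73.26 dB(A).

73.3 dB(A)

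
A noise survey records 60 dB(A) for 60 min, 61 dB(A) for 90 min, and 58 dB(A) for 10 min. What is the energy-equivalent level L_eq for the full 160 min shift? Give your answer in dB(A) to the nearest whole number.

The energy average is taken in the linear domain: L_eq = 10·log₁₀[(Σ tᵢ·10^(Lᵢ/10))/T], T = 160 min.
Σ tᵢ·10^(Lᵢ/10) = 60·10^(60/10) + 90·10^(61/10) + 10·10^(58/10) = 1.796e+08.
L_eq = 10·log₁₀(1.796e+08/160) = 60.50 dB(A).

61 dB(A)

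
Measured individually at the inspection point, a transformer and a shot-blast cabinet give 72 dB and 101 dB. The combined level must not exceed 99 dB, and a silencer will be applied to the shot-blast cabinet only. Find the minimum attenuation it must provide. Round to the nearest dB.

2 dB

The untreated sources together contribute 10^(72/10) = 1.585e+07, i.e. 72.00 dB.
The limit corresponds to 10^(99/10) = 7.943e+09; subtracting the fixed part leaves 7.927e+09 for the shot-blast cabinet, i.e. 98.99 dB.
Required insertion loss = 101 − 98.99 = 2.01 dB.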